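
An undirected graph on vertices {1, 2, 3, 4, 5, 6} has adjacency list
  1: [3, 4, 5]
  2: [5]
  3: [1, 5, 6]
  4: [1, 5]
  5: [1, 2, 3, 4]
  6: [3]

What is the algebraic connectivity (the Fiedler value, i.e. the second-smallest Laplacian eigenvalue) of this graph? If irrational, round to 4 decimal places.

Each diagonal entry of L is the vertex degree and each off-diagonal entry is -1 where an edge is present, 0 otherwise; in the order [1, 2, 3, 4, 5, 6] the diagonal is [3, 1, 3, 2, 4, 1]. Computing the eigenvalues of L and sorting gives [0, 0.6972, 1.1392, 2.7459, 4.3028, 5.1149]. The Fiedler value lambda_2 = 0.6972 is strictly positive, so the graph is connected.

0.6972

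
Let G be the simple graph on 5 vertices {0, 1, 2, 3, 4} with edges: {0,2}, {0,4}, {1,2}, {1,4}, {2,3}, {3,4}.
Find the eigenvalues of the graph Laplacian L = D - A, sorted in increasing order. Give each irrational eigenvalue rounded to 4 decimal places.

With the vertex order [0, 1, 2, 3, 4], the degrees are [2, 2, 3, 2, 3], giving D = diag(2, 2, 3, 2, 3) and L = D - A. The multiplicity of 0 as a Laplacian eigenvalue equals the number of connected components. By the matrix-tree theorem the graph has (1/5) * product of the nonzero eigenvalues = 12 spanning trees.

[0, 2, 2, 3, 5]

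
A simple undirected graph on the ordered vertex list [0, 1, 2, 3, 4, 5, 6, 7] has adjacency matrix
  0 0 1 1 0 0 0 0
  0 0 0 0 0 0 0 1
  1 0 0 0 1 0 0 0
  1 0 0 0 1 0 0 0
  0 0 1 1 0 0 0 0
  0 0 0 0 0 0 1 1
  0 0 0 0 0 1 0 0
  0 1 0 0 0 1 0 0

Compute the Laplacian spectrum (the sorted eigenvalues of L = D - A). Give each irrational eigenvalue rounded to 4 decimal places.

[0, 0, 0.5858, 2, 2, 2, 3.4142, 4]

Reading degrees in the order [0, 1, 2, 3, 4, 5, 6, 7] gives [2, 1, 2, 2, 2, 2, 1, 2]; set D = diag(2, 1, 2, 2, 2, 2, 1, 2) and form L = D - A. Diagonalising L (or applying a numerical eigensolver to the 8x8 matrix) gives the spectrum above. The 2 zero eigenvalues correspond to the 2 connected components. There are 2 zeros in the spectrum, matching the 2 components. The eigenvalues sum to 14, which equals trace(L) = 2|E|.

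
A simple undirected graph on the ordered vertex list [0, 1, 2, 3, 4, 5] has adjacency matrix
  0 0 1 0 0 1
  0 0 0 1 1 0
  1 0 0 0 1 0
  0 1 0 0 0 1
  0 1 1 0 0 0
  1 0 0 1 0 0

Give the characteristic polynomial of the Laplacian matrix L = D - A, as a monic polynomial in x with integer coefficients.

Each diagonal entry of L is the vertex degree and each off-diagonal entry is -1 where an edge is present, 0 otherwise; in the order [0, 1, 2, 3, 4, 5] the diagonal is [2, 2, 2, 2, 2, 2]. The eigenvalues of L are [0, 1, 1, 3, 3, 4]; the characteristic polynomial is the product of (x - lambda_i), which multiplies out to x^6 - 12x^5 + 54x^4 - 112x^3 + 105x^2 - 36x. The coefficient of x^5 equals -trace(L) = -12, matching the sum of degrees. There is one zero in the spectrum, matching the 1 component.

x^6 - 12x^5 + 54x^4 - 112x^3 + 105x^2 - 36x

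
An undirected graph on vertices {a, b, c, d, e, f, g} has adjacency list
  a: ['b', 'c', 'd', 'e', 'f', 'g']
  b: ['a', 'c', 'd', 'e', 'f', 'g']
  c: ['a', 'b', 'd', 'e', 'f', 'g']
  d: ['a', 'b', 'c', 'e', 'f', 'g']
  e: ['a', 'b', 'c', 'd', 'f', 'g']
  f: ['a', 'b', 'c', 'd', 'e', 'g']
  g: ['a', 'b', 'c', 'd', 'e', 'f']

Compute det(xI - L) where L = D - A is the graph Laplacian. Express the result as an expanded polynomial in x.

x^7 - 42x^6 + 735x^5 - 6860x^4 + 36015x^3 - 100842x^2 + 117649x

With the vertex order [a, b, c, d, e, f, g], the degrees are [6, 6, 6, 6, 6, 6, 6], giving D = diag(6, 6, 6, 6, 6, 6, 6) and L = D - A. L has integer entries, so p(x) = det(xI - L) has integer coefficients. Expanding the determinant yields x^7 - 42x^6 + 735x^5 - 6860x^4 + 36015x^3 - 100842x^2 + 117649x. Since p(0) = det(-L) = 0, x divides p(x). By the matrix-tree theorem the graph has (1/7) * product of the nonzero eigenvalues = 16807 spanning trees.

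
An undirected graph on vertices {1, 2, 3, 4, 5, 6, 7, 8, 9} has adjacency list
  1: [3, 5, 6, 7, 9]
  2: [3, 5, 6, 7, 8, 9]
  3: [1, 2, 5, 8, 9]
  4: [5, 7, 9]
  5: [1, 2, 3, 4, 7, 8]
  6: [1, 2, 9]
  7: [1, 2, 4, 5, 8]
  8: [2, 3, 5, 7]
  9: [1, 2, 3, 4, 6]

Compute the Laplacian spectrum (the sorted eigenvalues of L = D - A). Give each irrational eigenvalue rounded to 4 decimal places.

With the vertex order [1, 2, 3, 4, 5, 6, 7, 8, 9], the degrees are [5, 6, 5, 3, 6, 3, 5, 4, 5], giving D = diag(5, 6, 5, 3, 6, 3, 5, 4, 5) and L = D - A. L is symmetric positive semidefinite, so every eigenvalue is real and nonnegative. The single zero eigenvalue shows the graph is connected. The largest eigenvalue, 8.0456, is at most the vertex count 9.

[0, 2.4065, 2.8865, 4.4183, 4.8465, 6, 6.2508, 7.1458, 8.0456]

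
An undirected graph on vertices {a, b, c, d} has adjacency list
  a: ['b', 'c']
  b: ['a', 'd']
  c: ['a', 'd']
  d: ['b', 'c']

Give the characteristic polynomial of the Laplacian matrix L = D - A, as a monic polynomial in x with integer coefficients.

Each diagonal entry of L is the vertex degree and each off-diagonal entry is -1 where an edge is present, 0 otherwise; in the order [a, b, c, d] the diagonal is [2, 2, 2, 2]. Computing det(xI - L) by cofactor expansion (or equivalently via sum-over-permutations) gives x^4 - 8x^3 + 20x^2 - 16x. Since p(0) = det(-L) = 0, x divides p(x). The largest eigenvalue, 4, is at most the vertex count 4. There is one zero in the spectrum, matching the 1 component.

x^4 - 8x^3 + 20x^2 - 16x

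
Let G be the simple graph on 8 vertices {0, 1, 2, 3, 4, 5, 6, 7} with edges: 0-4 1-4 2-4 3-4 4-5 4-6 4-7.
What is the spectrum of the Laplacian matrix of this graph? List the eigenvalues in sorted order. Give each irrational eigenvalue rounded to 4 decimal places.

Reading degrees in the order [0, 1, 2, 3, 4, 5, 6, 7] gives [1, 1, 1, 1, 7, 1, 1, 1]; set D = diag(1, 1, 1, 1, 7, 1, 1, 1) and form L = D - A. The multiplicity of 0 as a Laplacian eigenvalue equals the number of connected components. The single zero eigenvalue shows the graph is connected.

[0, 1, 1, 1, 1, 1, 1, 8]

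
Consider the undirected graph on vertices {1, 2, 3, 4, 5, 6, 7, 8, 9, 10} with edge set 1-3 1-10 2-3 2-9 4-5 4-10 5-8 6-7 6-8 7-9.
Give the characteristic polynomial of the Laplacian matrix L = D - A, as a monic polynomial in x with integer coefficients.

Each diagonal entry of L is the vertex degree and each off-diagonal entry is -1 where an edge is present, 0 otherwise; in the order [1, 2, 3, 4, 5, 6, 7, 8, 9, 10] the diagonal is [2, 2, 2, 2, 2, 2, 2, 2, 2, 2]. L has integer entries, so p(x) = det(xI - L) has integer coefficients. Expanding the determinant yields x^10 - 20x^9 + 170x^8 - 800x^7 + 2275x^6 - 4004x^5 + 4290x^4 - 2640x^3 + 825x^2 - 100x. The coefficient of x^9 equals -trace(L) = -20, matching the sum of degrees.

x^10 - 20x^9 + 170x^8 - 800x^7 + 2275x^6 - 4004x^5 + 4290x^4 - 2640x^3 + 825x^2 - 100x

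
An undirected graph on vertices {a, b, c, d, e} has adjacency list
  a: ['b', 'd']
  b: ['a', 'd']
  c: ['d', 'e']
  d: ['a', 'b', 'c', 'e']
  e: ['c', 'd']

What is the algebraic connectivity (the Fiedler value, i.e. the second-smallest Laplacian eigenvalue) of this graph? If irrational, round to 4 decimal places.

Reading degrees in the order [a, b, c, d, e] gives [2, 2, 2, 4, 2]; set D = diag(2, 2, 2, 4, 2) and form L = D - A. Computing the eigenvalues of L and sorting gives [0, 1, 3, 3, 5]. The Fiedler value lambda_2 = 1 is strictly positive, so the graph is connected. By the matrix-tree theorem the graph has (1/5) * product of the nonzero eigenvalues = 9 spanning trees. The eigenvalues sum to 12, which equals trace(L) = 2|E|.

1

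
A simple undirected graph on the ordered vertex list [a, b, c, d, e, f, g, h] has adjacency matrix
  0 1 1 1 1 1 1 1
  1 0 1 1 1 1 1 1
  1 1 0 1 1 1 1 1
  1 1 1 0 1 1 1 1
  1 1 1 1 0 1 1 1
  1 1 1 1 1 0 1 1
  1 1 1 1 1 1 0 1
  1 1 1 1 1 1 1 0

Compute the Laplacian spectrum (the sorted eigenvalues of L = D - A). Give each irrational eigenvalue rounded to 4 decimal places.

[0, 8, 8, 8, 8, 8, 8, 8]

Reading degrees in the order [a, b, c, d, e, f, g, h] gives [7, 7, 7, 7, 7, 7, 7, 7]; set D = diag(7, 7, 7, 7, 7, 7, 7, 7) and form L = D - A. L is symmetric positive semidefinite, so every eigenvalue is real and nonnegative. The eigenvalues sum to 56, which equals trace(L) = 2|E|.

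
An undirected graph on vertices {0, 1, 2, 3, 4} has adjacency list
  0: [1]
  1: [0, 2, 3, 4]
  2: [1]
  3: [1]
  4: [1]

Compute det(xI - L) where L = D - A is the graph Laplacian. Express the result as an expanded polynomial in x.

Reading degrees in the order [0, 1, 2, 3, 4] gives [1, 4, 1, 1, 1]; set D = diag(1, 4, 1, 1, 1) and form L = D - A. L has integer entries, so p(x) = det(xI - L) has integer coefficients. Expanding the determinant yields x^5 - 8x^4 + 18x^3 - 16x^2 + 5x. The constant term is 0 because L is singular (the all-ones vector lies in its kernel). The eigenvalues sum to 8, which equals trace(L) = 2|E|.

x^5 - 8x^4 + 18x^3 - 16x^2 + 5x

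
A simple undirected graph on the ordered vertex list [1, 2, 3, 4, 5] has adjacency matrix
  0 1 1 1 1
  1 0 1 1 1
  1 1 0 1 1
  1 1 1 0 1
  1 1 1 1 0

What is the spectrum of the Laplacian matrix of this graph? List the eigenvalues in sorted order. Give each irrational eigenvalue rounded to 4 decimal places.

[0, 5, 5, 5, 5]

Each diagonal entry of L is the vertex degree and each off-diagonal entry is -1 where an edge is present, 0 otherwise; in the order [1, 2, 3, 4, 5] the diagonal is [4, 4, 4, 4, 4]. Since every row of L sums to 0, the all-ones vector is in the kernel and 0 is an eigenvalue. The single zero eigenvalue shows the graph is connected. There is one zero in the spectrum, matching the 1 component. The eigenvalues sum to 20, which equals trace(L) = 2|E|.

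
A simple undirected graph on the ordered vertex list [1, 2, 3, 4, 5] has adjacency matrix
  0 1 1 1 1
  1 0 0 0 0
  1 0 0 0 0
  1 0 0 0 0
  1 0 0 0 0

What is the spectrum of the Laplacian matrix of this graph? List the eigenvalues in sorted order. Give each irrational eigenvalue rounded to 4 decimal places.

Reading degrees in the order [1, 2, 3, 4, 5] gives [4, 1, 1, 1, 1]; set D = diag(4, 1, 1, 1, 1) and form L = D - A. Since every row of L sums to 0, the all-ones vector is in the kernel and 0 is an eigenvalue. There is one zero in the spectrum, matching the 1 component. The eigenvalues sum to 8, which equals trace(L) = 2|E|.

[0, 1, 1, 1, 5]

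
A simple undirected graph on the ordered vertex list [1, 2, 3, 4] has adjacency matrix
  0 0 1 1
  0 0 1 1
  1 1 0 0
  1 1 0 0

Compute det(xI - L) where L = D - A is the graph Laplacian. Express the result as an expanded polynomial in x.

Each diagonal entry of L is the vertex degree and each off-diagonal entry is -1 where an edge is present, 0 otherwise; in the order [1, 2, 3, 4] the diagonal is [2, 2, 2, 2]. L has integer entries, so p(x) = det(xI - L) has integer coefficients. Expanding the determinant yields x^4 - 8x^3 + 20x^2 - 16x. Since p(0) = det(-L) = 0, x divides p(x). The eigenvalues sum to 8, which equals trace(L) = 2|E|.

x^4 - 8x^3 + 20x^2 - 16x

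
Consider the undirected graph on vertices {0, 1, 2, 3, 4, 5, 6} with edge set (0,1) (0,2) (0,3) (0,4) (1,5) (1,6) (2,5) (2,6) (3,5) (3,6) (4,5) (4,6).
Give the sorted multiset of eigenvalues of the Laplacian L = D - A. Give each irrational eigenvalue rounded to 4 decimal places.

With the vertex order [0, 1, 2, 3, 4, 5, 6], the degrees are [4, 3, 3, 3, 3, 4, 4], giving D = diag(4, 3, 3, 3, 3, 4, 4) and L = D - A. Diagonalising L (or applying a numerical eigensolver to the 7x7 matrix) gives the spectrum above. The single zero eigenvalue shows the graph is connected. By the matrix-tree theorem the graph has (1/7) * product of the nonzero eigenvalues = 432 spanning trees.

[0, 3, 3, 3, 4, 4, 7]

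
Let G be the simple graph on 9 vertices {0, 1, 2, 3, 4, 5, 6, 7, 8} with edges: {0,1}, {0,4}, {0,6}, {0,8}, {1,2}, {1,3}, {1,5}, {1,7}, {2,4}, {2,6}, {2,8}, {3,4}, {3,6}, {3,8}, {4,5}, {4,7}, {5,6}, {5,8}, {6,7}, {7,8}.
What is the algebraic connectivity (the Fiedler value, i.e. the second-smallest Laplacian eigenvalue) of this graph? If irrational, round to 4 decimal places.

Reading degrees in the order [0, 1, 2, 3, 4, 5, 6, 7, 8] gives [4, 5, 4, 4, 5, 4, 5, 4, 5]; set D = diag(4, 5, 4, 4, 5, 4, 5, 4, 5) and form L = D - A. The smallest Laplacian eigenvalue is always 0. The next one, lambda_2 = 4, measures how hard the graph is to disconnect: larger values mean better connectivity. The eigenvalues sum to 40, which equals trace(L) = 2|E|.

4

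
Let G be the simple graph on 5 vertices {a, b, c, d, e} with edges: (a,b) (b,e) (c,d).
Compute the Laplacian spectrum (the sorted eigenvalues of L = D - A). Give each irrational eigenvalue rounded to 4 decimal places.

With the vertex order [a, b, c, d, e], the degrees are [1, 2, 1, 1, 1], giving D = diag(1, 2, 1, 1, 1) and L = D - A. Since every row of L sums to 0, the all-ones vector is in the kernel and 0 is an eigenvalue. The 2 zero eigenvalues correspond to the 2 connected components. There are 2 zeros in the spectrum, matching the 2 components. The eigenvalues sum to 6, which equals trace(L) = 2|E|.

[0, 0, 1, 2, 3]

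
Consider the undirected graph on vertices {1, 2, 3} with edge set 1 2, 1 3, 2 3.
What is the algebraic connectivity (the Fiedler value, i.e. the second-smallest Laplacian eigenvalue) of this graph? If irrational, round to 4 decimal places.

With the vertex order [1, 2, 3], the degrees are [2, 2, 2], giving D = diag(2, 2, 2) and L = D - A. Computing the eigenvalues of L and sorting gives [0, 3, 3]. The Fiedler value lambda_2 = 3 is strictly positive, so the graph is connected. The eigenvalues sum to 6, which equals trace(L) = 2|E|.

3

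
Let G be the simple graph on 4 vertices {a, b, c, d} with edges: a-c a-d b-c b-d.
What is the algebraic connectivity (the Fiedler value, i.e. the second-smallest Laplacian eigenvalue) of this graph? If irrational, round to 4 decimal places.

Reading degrees in the order [a, b, c, d] gives [2, 2, 2, 2]; set D = diag(2, 2, 2, 2) and form L = D - A. Computing the eigenvalues of L and sorting gives [0, 2, 2, 4]. The Fiedler value lambda_2 = 2 is strictly positive, so the graph is connected.

2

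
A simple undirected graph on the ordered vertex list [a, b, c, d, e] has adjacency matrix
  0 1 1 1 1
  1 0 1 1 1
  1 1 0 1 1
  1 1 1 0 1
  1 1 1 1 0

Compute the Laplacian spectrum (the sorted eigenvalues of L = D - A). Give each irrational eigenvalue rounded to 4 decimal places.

Reading degrees in the order [a, b, c, d, e] gives [4, 4, 4, 4, 4]; set D = diag(4, 4, 4, 4, 4) and form L = D - A. Since every row of L sums to 0, the all-ones vector is in the kernel and 0 is an eigenvalue. The eigenvalues sum to 20, which equals trace(L) = 2|E|.

[0, 5, 5, 5, 5]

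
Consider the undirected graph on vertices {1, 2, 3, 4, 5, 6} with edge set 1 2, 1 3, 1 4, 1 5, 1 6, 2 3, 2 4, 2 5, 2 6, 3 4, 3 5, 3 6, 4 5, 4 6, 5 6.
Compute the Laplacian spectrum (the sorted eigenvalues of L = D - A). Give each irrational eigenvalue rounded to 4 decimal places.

Each diagonal entry of L is the vertex degree and each off-diagonal entry is -1 where an edge is present, 0 otherwise; in the order [1, 2, 3, 4, 5, 6] the diagonal is [5, 5, 5, 5, 5, 5]. Diagonalising L (or applying a numerical eigensolver to the 6x6 matrix) gives the spectrum above. There is one zero in the spectrum, matching the 1 component. The eigenvalues sum to 30, which equals trace(L) = 2|E|.

[0, 6, 6, 6, 6, 6]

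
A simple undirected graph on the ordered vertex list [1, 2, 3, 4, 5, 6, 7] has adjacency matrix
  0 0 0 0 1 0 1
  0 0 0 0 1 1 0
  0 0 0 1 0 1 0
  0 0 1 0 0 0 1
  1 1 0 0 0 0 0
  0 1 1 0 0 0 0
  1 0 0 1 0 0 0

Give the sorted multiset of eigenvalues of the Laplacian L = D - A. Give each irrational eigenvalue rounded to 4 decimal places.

[0, 0.7530, 0.7530, 2.4450, 2.4450, 3.8019, 3.8019]

Reading degrees in the order [1, 2, 3, 4, 5, 6, 7] gives [2, 2, 2, 2, 2, 2, 2]; set D = diag(2, 2, 2, 2, 2, 2, 2) and form L = D - A. Diagonalising L (or applying a numerical eigensolver to the 7x7 matrix) gives the spectrum above. The largest eigenvalue, 3.8019, is at most the vertex count 7.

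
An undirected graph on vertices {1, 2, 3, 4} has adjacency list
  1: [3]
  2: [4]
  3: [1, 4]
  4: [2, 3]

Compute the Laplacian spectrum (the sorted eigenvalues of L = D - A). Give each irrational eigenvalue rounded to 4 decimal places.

With the vertex order [1, 2, 3, 4], the degrees are [1, 1, 2, 2], giving D = diag(1, 1, 2, 2) and L = D - A. The multiplicity of 0 as a Laplacian eigenvalue equals the number of connected components. The single zero eigenvalue shows the graph is connected. By the matrix-tree theorem the graph has (1/4) * product of the nonzero eigenvalues = 1 spanning tree. There is one zero in the spectrum, matching the 1 component.

[0, 0.5858, 2, 3.4142]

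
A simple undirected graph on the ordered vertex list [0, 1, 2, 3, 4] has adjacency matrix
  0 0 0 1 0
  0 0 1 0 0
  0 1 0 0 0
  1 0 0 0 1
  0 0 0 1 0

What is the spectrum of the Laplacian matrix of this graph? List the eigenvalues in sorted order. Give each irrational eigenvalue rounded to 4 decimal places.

Reading degrees in the order [0, 1, 2, 3, 4] gives [1, 1, 1, 2, 1]; set D = diag(1, 1, 1, 2, 1) and form L = D - A. The multiplicity of 0 as a Laplacian eigenvalue equals the number of connected components. The 2 zero eigenvalues correspond to the 2 connected components. The eigenvalues sum to 6, which equals trace(L) = 2|E|. The largest eigenvalue, 3, is at most the vertex count 5.

[0, 0, 1, 2, 3]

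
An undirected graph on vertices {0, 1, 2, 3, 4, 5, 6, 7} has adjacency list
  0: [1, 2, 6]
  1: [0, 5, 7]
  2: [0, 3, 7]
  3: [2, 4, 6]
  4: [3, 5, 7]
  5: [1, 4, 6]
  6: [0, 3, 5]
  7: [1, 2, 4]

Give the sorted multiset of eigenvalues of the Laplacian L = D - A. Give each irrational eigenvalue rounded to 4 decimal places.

[0, 2, 2, 2, 4, 4, 4, 6]

Each diagonal entry of L is the vertex degree and each off-diagonal entry is -1 where an edge is present, 0 otherwise; in the order [0, 1, 2, 3, 4, 5, 6, 7] the diagonal is [3, 3, 3, 3, 3, 3, 3, 3]. The multiplicity of 0 as a Laplacian eigenvalue equals the number of connected components. The eigenvalues sum to 24, which equals trace(L) = 2|E|. There is one zero in the spectrum, matching the 1 component.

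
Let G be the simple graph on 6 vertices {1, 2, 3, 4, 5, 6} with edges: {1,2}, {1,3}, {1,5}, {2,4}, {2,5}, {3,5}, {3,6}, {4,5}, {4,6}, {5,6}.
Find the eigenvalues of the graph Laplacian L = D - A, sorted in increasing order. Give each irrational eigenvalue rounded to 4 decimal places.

With the vertex order [1, 2, 3, 4, 5, 6], the degrees are [3, 3, 3, 3, 5, 3], giving D = diag(3, 3, 3, 3, 5, 3) and L = D - A. The multiplicity of 0 as a Laplacian eigenvalue equals the number of connected components. The eigenvalues sum to 20, which equals trace(L) = 2|E|.

[0, 2.3820, 2.3820, 4.6180, 4.6180, 6]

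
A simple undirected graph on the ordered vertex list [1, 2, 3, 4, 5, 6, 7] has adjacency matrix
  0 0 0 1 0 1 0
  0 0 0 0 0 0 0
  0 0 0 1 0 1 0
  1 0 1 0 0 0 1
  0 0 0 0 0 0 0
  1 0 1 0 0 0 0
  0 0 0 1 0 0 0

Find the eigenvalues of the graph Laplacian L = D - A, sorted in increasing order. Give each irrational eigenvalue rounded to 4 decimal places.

[0, 0, 0, 0.8299, 2, 2.6889, 4.4812]

Each diagonal entry of L is the vertex degree and each off-diagonal entry is -1 where an edge is present, 0 otherwise; in the order [1, 2, 3, 4, 5, 6, 7] the diagonal is [2, 0, 2, 3, 0, 2, 1]. The multiplicity of 0 as a Laplacian eigenvalue equals the number of connected components. The 3 zero eigenvalues correspond to the 3 connected components. The largest eigenvalue, 4.4812, is at most the vertex count 7. The eigenvalues sum to 10, which equals trace(L) = 2|E|.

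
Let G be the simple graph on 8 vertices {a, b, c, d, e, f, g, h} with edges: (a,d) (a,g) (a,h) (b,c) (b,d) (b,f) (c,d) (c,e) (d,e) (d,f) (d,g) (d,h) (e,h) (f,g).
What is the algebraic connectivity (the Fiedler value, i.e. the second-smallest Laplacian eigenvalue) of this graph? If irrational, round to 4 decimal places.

Reading degrees in the order [a, b, c, d, e, f, g, h] gives [3, 3, 3, 7, 3, 3, 3, 3]; set D = diag(3, 3, 3, 7, 3, 3, 3, 3) and form L = D - A. The smallest Laplacian eigenvalue is always 0. The next one, lambda_2 = 1.7530, measures how hard the graph is to disconnect: larger values mean better connectivity. By the matrix-tree theorem the graph has (1/8) * product of the nonzero eigenvalues = 841 spanning trees. The largest eigenvalue, 8, is at most the vertex count 8.

1.7530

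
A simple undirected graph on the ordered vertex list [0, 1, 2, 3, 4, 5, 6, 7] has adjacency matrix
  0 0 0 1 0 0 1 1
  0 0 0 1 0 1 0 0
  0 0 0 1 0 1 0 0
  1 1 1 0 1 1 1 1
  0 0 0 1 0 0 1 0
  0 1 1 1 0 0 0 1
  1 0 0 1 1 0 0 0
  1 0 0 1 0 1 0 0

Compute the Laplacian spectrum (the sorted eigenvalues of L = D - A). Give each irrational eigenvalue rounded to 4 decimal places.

[0, 1.2254, 2, 2, 3.1859, 4.3604, 5.2283, 8]

Reading degrees in the order [0, 1, 2, 3, 4, 5, 6, 7] gives [3, 2, 2, 7, 2, 4, 3, 3]; set D = diag(3, 2, 2, 7, 2, 4, 3, 3) and form L = D - A. L is symmetric positive semidefinite, so every eigenvalue is real and nonnegative. The largest eigenvalue, 8, is at most the vertex count 8.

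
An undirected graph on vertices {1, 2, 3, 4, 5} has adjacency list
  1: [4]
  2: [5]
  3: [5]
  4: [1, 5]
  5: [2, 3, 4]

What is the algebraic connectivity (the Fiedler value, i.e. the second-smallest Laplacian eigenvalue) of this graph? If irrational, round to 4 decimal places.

0.5188

Reading degrees in the order [1, 2, 3, 4, 5] gives [1, 1, 1, 2, 3]; set D = diag(1, 1, 1, 2, 3) and form L = D - A. The sorted Laplacian eigenvalues are [0, 0.5188, 1, 2.3111, 4.1701]; the algebraic connectivity is the second entry, 0.5188. There is one zero in the spectrum, matching the 1 component.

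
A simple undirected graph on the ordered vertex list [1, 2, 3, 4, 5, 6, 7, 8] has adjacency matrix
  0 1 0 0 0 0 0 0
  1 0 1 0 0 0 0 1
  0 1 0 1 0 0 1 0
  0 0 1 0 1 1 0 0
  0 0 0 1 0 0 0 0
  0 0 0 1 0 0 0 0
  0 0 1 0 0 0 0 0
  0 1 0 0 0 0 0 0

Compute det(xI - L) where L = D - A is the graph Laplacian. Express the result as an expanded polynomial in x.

x^8 - 14x^7 + 75x^6 - 196x^5 + 267x^4 - 190x^3 + 65x^2 - 8x

Each diagonal entry of L is the vertex degree and each off-diagonal entry is -1 where an edge is present, 0 otherwise; in the order [1, 2, 3, 4, 5, 6, 7, 8] the diagonal is [1, 3, 3, 3, 1, 1, 1, 1]. Computing det(xI - L) by cofactor expansion (or equivalently via sum-over-permutations) gives x^8 - 14x^7 + 75x^6 - 196x^5 + 267x^4 - 190x^3 + 65x^2 - 8x. The coefficient of x^7 equals -trace(L) = -14, matching the sum of degrees. The eigenvalues sum to 14, which equals trace(L) = 2|E|.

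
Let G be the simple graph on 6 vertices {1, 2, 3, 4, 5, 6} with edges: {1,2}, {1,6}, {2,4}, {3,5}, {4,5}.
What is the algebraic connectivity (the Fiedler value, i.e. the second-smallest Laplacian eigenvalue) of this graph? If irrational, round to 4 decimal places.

With the vertex order [1, 2, 3, 4, 5, 6], the degrees are [2, 2, 1, 2, 2, 1], giving D = diag(2, 2, 1, 2, 2, 1) and L = D - A. The sorted Laplacian eigenvalues are [0, 0.2679, 1, 2, 3, 3.7321]; the algebraic connectivity is the second entry, 0.2679. By the matrix-tree theorem the graph has (1/6) * product of the nonzero eigenvalues = 1 spanning tree.

0.2679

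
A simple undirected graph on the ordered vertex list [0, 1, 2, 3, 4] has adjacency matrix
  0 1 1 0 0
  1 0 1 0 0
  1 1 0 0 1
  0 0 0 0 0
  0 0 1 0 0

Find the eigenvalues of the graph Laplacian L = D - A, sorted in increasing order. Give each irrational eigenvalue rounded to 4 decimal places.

Each diagonal entry of L is the vertex degree and each off-diagonal entry is -1 where an edge is present, 0 otherwise; in the order [0, 1, 2, 3, 4] the diagonal is [2, 2, 3, 0, 1]. Since every row of L sums to 0, the all-ones vector is in the kernel and 0 is an eigenvalue. The 2 zero eigenvalues correspond to the 2 connected components. There are 2 zeros in the spectrum, matching the 2 components.

[0, 0, 1, 3, 4]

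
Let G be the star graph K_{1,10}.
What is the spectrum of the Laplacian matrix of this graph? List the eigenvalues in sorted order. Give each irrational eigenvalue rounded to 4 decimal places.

[0, 1, 1, 1, 1, 1, 1, 1, 1, 1, 11]

The graph has 11 vertices and degree multiset [10, 1, 1, 1, 1, 1, 1, 1, 1, 1, 1]; D is the diagonal matrix of degrees and L = D - A. The multiplicity of 0 as a Laplacian eigenvalue equals the number of connected components. By the matrix-tree theorem the graph has (1/11) * product of the nonzero eigenvalues = 1 spanning tree.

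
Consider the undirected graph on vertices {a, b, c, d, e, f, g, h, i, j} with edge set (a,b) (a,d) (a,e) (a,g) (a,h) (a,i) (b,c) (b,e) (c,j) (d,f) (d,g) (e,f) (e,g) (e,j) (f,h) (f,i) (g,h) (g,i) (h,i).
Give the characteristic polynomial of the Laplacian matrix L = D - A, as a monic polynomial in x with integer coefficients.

Reading degrees in the order [a, b, c, d, e, f, g, h, i, j] gives [6, 3, 2, 3, 5, 4, 5, 4, 4, 2]; set D = diag(6, 3, 2, 3, 5, 4, 5, 4, 4, 2) and form L = D - A. Computing det(xI - L) by cofactor expansion (or equivalently via sum-over-permutations) gives x^10 - 38x^9 + 623x^8 - 5770x^7 + 33164x^6 - 122130x^5 + 286260x^4 - 407422x^3 + 313440x^2 - 95400x. The coefficient of x^9 equals -trace(L) = -38, matching the sum of degrees. The largest eigenvalue, 7.6600, is at most the vertex count 10. There is one zero in the spectrum, matching the 1 component.

x^10 - 38x^9 + 623x^8 - 5770x^7 + 33164x^6 - 122130x^5 + 286260x^4 - 407422x^3 + 313440x^2 - 95400x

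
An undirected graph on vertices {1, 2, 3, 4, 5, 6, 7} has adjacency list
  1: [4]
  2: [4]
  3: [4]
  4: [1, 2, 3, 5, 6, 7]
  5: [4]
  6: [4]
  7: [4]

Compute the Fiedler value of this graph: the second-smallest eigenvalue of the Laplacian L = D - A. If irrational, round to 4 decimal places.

1

With the vertex order [1, 2, 3, 4, 5, 6, 7], the degrees are [1, 1, 1, 6, 1, 1, 1], giving D = diag(1, 1, 1, 6, 1, 1, 1) and L = D - A. The smallest Laplacian eigenvalue is always 0. The next one, lambda_2 = 1, measures how hard the graph is to disconnect: larger values mean better connectivity. The largest eigenvalue, 7, is at most the vertex count 7.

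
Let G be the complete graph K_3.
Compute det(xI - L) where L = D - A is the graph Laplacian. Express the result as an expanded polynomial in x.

The graph has 3 vertices and degree multiset [2, 2, 2]; D is the diagonal matrix of degrees and L = D - A. The eigenvalues of L are [0, 3, 3]; the characteristic polynomial is the product of (x - lambda_i), which multiplies out to x^3 - 6x^2 + 9x. The coefficient of x^2 equals -trace(L) = -6, matching the sum of degrees. By the matrix-tree theorem the graph has (1/3) * product of the nonzero eigenvalues = 3 spanning trees.

x^3 - 6x^2 + 9x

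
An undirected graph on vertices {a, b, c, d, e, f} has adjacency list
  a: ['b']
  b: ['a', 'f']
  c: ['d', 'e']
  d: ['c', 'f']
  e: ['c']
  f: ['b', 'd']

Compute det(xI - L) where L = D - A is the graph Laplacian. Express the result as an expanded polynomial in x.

Each diagonal entry of L is the vertex degree and each off-diagonal entry is -1 where an edge is present, 0 otherwise; in the order [a, b, c, d, e, f] the diagonal is [1, 2, 2, 2, 1, 2]. Computing det(xI - L) by cofactor expansion (or equivalently via sum-over-permutations) gives x^6 - 10x^5 + 36x^4 - 56x^3 + 35x^2 - 6x. The coefficient of x^5 equals -trace(L) = -10, matching the sum of degrees. By the matrix-tree theorem the graph has (1/6) * product of the nonzero eigenvalues = 1 spanning tree. The largest eigenvalue, 3.7321, is at most the vertex count 6.

x^6 - 10x^5 + 36x^4 - 56x^3 + 35x^2 - 6x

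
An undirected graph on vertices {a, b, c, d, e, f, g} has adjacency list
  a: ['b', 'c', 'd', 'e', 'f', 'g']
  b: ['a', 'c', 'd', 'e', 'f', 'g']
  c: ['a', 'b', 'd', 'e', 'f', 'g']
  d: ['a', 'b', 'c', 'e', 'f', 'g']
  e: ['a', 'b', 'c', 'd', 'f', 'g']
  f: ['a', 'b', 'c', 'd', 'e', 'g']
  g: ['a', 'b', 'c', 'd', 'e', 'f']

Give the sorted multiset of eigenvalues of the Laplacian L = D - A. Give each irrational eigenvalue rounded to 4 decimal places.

[0, 7, 7, 7, 7, 7, 7]

Reading degrees in the order [a, b, c, d, e, f, g] gives [6, 6, 6, 6, 6, 6, 6]; set D = diag(6, 6, 6, 6, 6, 6, 6) and form L = D - A. The multiplicity of 0 as a Laplacian eigenvalue equals the number of connected components. The single zero eigenvalue shows the graph is connected. The largest eigenvalue, 7, is at most the vertex count 7. The eigenvalues sum to 42, which equals trace(L) = 2|E|.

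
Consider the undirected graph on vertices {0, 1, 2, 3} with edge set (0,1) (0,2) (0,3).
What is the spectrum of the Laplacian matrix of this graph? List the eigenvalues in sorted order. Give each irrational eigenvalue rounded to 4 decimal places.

[0, 1, 1, 4]

Each diagonal entry of L is the vertex degree and each off-diagonal entry is -1 where an edge is present, 0 otherwise; in the order [0, 1, 2, 3] the diagonal is [3, 1, 1, 1]. Diagonalising L (or applying a numerical eigensolver to the 4x4 matrix) gives the spectrum above. The eigenvalues sum to 6, which equals trace(L) = 2|E|. By the matrix-tree theorem the graph has (1/4) * product of the nonzero eigenvalues = 1 spanning tree.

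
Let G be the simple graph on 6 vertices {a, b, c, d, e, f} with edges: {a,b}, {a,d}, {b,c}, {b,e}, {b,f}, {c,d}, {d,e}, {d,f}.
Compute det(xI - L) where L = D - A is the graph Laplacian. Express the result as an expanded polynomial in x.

x^6 - 16x^5 + 96x^4 - 272x^3 + 368x^2 - 192x

Reading degrees in the order [a, b, c, d, e, f] gives [2, 4, 2, 4, 2, 2]; set D = diag(2, 4, 2, 4, 2, 2) and form L = D - A. L has integer entries, so p(x) = det(xI - L) has integer coefficients. Expanding the determinant yields x^6 - 16x^5 + 96x^4 - 272x^3 + 368x^2 - 192x. Since p(0) = det(-L) = 0, x divides p(x). The eigenvalues sum to 16, which equals trace(L) = 2|E|. The largest eigenvalue, 6, is at most the vertex count 6.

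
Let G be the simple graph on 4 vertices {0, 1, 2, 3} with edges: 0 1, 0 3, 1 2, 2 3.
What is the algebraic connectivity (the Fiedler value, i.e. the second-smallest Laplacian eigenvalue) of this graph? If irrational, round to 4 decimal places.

With the vertex order [0, 1, 2, 3], the degrees are [2, 2, 2, 2], giving D = diag(2, 2, 2, 2) and L = D - A. Computing the eigenvalues of L and sorting gives [0, 2, 2, 4]. The Fiedler value lambda_2 = 2 is strictly positive, so the graph is connected. The eigenvalues sum to 8, which equals trace(L) = 2|E|.

2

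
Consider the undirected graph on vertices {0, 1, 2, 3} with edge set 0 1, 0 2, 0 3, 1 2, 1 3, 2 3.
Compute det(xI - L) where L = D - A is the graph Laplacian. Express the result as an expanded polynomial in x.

Reading degrees in the order [0, 1, 2, 3] gives [3, 3, 3, 3]; set D = diag(3, 3, 3, 3) and form L = D - A. The eigenvalues of L are [0, 4, 4, 4]; the characteristic polynomial is the product of (x - lambda_i), which multiplies out to x^4 - 12x^3 + 48x^2 - 64x. The constant term is 0 because L is singular (the all-ones vector lies in its kernel). There is one zero in the spectrum, matching the 1 component.

x^4 - 12x^3 + 48x^2 - 64x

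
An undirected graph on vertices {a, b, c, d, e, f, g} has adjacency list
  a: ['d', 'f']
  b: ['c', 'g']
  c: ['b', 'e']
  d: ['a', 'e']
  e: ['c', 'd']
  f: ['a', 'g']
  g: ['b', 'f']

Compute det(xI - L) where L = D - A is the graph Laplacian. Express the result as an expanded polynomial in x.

x^7 - 14x^6 + 77x^5 - 210x^4 + 294x^3 - 196x^2 + 49x

With the vertex order [a, b, c, d, e, f, g], the degrees are [2, 2, 2, 2, 2, 2, 2], giving D = diag(2, 2, 2, 2, 2, 2, 2) and L = D - A. Computing det(xI - L) by cofactor expansion (or equivalently via sum-over-permutations) gives x^7 - 14x^6 + 77x^5 - 210x^4 + 294x^3 - 196x^2 + 49x. The constant term is 0 because L is singular (the all-ones vector lies in its kernel).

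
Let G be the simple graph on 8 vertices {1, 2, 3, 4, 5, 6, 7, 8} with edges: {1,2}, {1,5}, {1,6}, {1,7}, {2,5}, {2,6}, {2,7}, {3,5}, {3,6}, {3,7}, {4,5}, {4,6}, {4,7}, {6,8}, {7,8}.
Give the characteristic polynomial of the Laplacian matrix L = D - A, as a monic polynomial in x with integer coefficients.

x^8 - 30x^7 + 375x^6 - 2532x^5 + 9967x^4 - 22846x^3 + 28185x^2 - 14400x

Reading degrees in the order [1, 2, 3, 4, 5, 6, 7, 8] gives [4, 4, 3, 3, 4, 5, 5, 2]; set D = diag(4, 4, 3, 3, 4, 5, 5, 2) and form L = D - A. Computing det(xI - L) by cofactor expansion (or equivalently via sum-over-permutations) gives x^8 - 30x^7 + 375x^6 - 2532x^5 + 9967x^4 - 22846x^3 + 28185x^2 - 14400x. The constant term is 0 because L is singular (the all-ones vector lies in its kernel). The eigenvalues sum to 30, which equals trace(L) = 2|E|. There is one zero in the spectrum, matching the 1 component.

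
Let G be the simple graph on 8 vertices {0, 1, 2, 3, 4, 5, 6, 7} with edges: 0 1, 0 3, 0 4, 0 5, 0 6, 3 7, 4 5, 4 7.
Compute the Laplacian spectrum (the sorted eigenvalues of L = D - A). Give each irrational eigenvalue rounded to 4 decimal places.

Reading degrees in the order [0, 1, 2, 3, 4, 5, 6, 7] gives [5, 1, 0, 2, 3, 2, 1, 2]; set D = diag(5, 1, 0, 2, 3, 2, 1, 2) and form L = D - A. Diagonalising L (or applying a numerical eigensolver to the 8x8 matrix) gives the spectrum above. The 2 zero eigenvalues correspond to the 2 connected components. There are 2 zeros in the spectrum, matching the 2 components.

[0, 0, 0.8266, 1, 1.4741, 2.5994, 3.9584, 6.1415]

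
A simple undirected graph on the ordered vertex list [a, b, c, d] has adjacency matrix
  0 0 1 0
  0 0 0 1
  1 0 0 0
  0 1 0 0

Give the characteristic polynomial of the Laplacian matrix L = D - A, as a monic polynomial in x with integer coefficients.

x^4 - 4x^3 + 4x^2

Each diagonal entry of L is the vertex degree and each off-diagonal entry is -1 where an edge is present, 0 otherwise; in the order [a, b, c, d] the diagonal is [1, 1, 1, 1]. Computing det(xI - L) by cofactor expansion (or equivalently via sum-over-permutations) gives x^4 - 4x^3 + 4x^2. Since p(0) = det(-L) = 0, x divides p(x). There are 2 zeros in the spectrum, matching the 2 components. The largest eigenvalue, 2, is at most the vertex count 4.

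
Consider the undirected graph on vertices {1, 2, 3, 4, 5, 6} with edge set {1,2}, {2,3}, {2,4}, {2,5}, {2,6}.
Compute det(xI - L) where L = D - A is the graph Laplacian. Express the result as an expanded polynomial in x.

x^6 - 10x^5 + 30x^4 - 40x^3 + 25x^2 - 6x

Each diagonal entry of L is the vertex degree and each off-diagonal entry is -1 where an edge is present, 0 otherwise; in the order [1, 2, 3, 4, 5, 6] the diagonal is [1, 5, 1, 1, 1, 1]. L has integer entries, so p(x) = det(xI - L) has integer coefficients. Expanding the determinant yields x^6 - 10x^5 + 30x^4 - 40x^3 + 25x^2 - 6x. Since p(0) = det(-L) = 0, x divides p(x). The largest eigenvalue, 6, is at most the vertex count 6.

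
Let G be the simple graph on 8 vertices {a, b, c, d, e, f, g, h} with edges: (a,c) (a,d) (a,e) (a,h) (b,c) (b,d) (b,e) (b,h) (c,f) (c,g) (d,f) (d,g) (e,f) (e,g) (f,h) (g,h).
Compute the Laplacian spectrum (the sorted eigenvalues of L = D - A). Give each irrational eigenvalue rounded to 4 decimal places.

With the vertex order [a, b, c, d, e, f, g, h], the degrees are [4, 4, 4, 4, 4, 4, 4, 4], giving D = diag(4, 4, 4, 4, 4, 4, 4, 4) and L = D - A. Since every row of L sums to 0, the all-ones vector is in the kernel and 0 is an eigenvalue. The single zero eigenvalue shows the graph is connected. The eigenvalues sum to 32, which equals trace(L) = 2|E|. The largest eigenvalue, 8, is at most the vertex count 8.

[0, 4, 4, 4, 4, 4, 4, 8]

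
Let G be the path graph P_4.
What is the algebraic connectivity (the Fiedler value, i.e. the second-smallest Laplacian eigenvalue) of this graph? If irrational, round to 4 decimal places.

0.5858

The graph has 4 vertices and degree multiset [2, 2, 1, 1]; D is the diagonal matrix of degrees and L = D - A. The sorted Laplacian eigenvalues are [0, 0.5858, 2, 3.4142]; the algebraic connectivity is the second entry, 0.5858.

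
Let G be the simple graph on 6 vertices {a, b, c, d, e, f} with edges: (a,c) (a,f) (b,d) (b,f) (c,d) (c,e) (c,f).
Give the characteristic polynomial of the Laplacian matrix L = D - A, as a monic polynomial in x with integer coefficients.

With the vertex order [a, b, c, d, e, f], the degrees are [2, 2, 4, 2, 1, 3], giving D = diag(2, 2, 4, 2, 1, 3) and L = D - A. L has integer entries, so p(x) = det(xI - L) has integer coefficients. Expanding the determinant yields x^6 - 14x^5 + 72x^4 - 168x^3 + 176x^2 - 66x. The constant term is 0 because L is singular (the all-ones vector lies in its kernel).

x^6 - 14x^5 + 72x^4 - 168x^3 + 176x^2 - 66x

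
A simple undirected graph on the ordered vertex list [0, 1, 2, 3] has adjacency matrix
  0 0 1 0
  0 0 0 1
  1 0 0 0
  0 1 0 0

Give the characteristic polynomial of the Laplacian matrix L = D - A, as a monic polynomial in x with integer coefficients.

With the vertex order [0, 1, 2, 3], the degrees are [1, 1, 1, 1], giving D = diag(1, 1, 1, 1) and L = D - A. L has integer entries, so p(x) = det(xI - L) has integer coefficients. Expanding the determinant yields x^4 - 4x^3 + 4x^2. Since p(0) = det(-L) = 0, x divides p(x). The eigenvalues sum to 4, which equals trace(L) = 2|E|.

x^4 - 4x^3 + 4x^2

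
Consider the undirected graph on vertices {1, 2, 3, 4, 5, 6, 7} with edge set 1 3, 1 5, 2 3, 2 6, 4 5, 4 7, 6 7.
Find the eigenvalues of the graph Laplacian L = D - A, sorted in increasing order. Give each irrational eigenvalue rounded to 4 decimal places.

With the vertex order [1, 2, 3, 4, 5, 6, 7], the degrees are [2, 2, 2, 2, 2, 2, 2], giving D = diag(2, 2, 2, 2, 2, 2, 2) and L = D - A. L is symmetric positive semidefinite, so every eigenvalue is real and nonnegative. The eigenvalues sum to 14, which equals trace(L) = 2|E|.

[0, 0.7530, 0.7530, 2.4450, 2.4450, 3.8019, 3.8019]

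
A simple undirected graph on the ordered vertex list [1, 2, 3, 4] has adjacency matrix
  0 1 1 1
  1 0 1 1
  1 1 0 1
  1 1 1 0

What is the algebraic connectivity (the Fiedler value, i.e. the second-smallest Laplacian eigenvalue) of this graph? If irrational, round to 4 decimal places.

4

With the vertex order [1, 2, 3, 4], the degrees are [3, 3, 3, 3], giving D = diag(3, 3, 3, 3) and L = D - A. The sorted Laplacian eigenvalues are [0, 4, 4, 4]; the algebraic connectivity is the second entry, 4. The eigenvalues sum to 12, which equals trace(L) = 2|E|. By the matrix-tree theorem the graph has (1/4) * product of the nonzero eigenvalues = 16 spanning trees.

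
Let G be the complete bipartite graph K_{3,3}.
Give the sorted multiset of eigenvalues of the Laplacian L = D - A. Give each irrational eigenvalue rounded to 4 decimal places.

[0, 3, 3, 3, 3, 6]

The graph has 6 vertices and degree multiset [3, 3, 3, 3, 3, 3]; D is the diagonal matrix of degrees and L = D - A. The multiplicity of 0 as a Laplacian eigenvalue equals the number of connected components. The single zero eigenvalue shows the graph is connected.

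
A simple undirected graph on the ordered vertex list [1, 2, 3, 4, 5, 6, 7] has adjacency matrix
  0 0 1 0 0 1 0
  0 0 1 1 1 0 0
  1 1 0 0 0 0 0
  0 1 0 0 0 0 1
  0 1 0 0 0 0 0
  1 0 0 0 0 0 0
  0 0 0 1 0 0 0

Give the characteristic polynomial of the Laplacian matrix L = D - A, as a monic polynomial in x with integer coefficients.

Each diagonal entry of L is the vertex degree and each off-diagonal entry is -1 where an edge is present, 0 otherwise; in the order [1, 2, 3, 4, 5, 6, 7] the diagonal is [2, 3, 2, 2, 1, 1, 1]. L has integer entries, so p(x) = det(xI - L) has integer coefficients. Expanding the determinant yields x^7 - 12x^6 + 54x^5 - 114x^4 + 115x^3 - 50x^2 + 7x. Since p(0) = det(-L) = 0, x divides p(x). By the matrix-tree theorem the graph has (1/7) * product of the nonzero eigenvalues = 1 spanning tree.

x^7 - 12x^6 + 54x^5 - 114x^4 + 115x^3 - 50x^2 + 7x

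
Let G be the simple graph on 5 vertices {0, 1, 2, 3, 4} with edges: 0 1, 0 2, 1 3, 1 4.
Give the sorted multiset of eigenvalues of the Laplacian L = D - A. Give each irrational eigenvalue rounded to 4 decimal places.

With the vertex order [0, 1, 2, 3, 4], the degrees are [2, 3, 1, 1, 1], giving D = diag(2, 3, 1, 1, 1) and L = D - A. L is symmetric positive semidefinite, so every eigenvalue is real and nonnegative. The single zero eigenvalue shows the graph is connected. There is one zero in the spectrum, matching the 1 component.

[0, 0.5188, 1, 2.3111, 4.1701]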